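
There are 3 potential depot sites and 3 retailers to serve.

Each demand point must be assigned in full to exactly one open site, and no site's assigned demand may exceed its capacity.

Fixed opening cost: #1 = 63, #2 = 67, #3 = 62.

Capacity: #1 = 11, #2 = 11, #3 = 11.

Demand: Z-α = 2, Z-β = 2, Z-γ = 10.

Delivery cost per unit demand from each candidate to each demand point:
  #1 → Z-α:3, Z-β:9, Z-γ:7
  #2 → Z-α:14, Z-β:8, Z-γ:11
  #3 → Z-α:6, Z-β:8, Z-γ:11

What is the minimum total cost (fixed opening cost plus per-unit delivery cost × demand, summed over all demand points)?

Open {#1, #3}; cheapest assignment that respects the capacities:
  #1 (cap 11, load 10): Z-γ — cost 10×7 = 70
  #3 (cap 11, load 4): Z-α, Z-β — cost 2×6 + 2×8 = 28
  Shipping 98, fixed 125 → total 223.
  Any other capacity-feasible assignment to {#1, #3} ships for at least 98.
Compare {#1, #2}: its best feasible assignment gives total 244.
Compare {#2, #3}: its best feasible assignment gives total 267.
Every other set of open sites that can feasibly serve all demand totals ≥ 244 even under its best assignment. Minimum: 223.

223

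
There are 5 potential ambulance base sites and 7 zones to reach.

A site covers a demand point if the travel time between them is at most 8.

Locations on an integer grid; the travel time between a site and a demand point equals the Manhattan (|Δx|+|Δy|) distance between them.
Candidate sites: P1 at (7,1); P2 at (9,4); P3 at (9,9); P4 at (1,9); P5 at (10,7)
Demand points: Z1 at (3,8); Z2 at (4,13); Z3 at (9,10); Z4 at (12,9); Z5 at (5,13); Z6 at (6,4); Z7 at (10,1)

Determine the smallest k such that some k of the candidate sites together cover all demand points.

2

Coverage sets (demand points within 8 of each site):
  P1: {Z6, Z7}
  P2: {Z3, Z4, Z6, Z7}
  P3: {Z1, Z3, Z4, Z5, Z6}
  P4: {Z1, Z2, Z5}
  P5: {Z1, Z3, Z4, Z6, Z7}
No single site covers all 7 demand points.
But {P2, P4} covers everything, so the minimum is 2.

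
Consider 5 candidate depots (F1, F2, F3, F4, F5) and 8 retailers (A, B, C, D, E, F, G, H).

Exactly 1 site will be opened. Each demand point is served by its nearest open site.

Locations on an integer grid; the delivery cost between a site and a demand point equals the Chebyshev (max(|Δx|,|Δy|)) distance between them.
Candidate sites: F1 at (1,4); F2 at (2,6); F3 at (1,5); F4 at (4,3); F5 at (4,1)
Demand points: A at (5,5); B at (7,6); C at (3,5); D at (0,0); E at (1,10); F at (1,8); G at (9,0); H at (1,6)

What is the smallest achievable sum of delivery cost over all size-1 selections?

29

Open {F2}.
  A→F2 3, B→F2 5, C→F2 1, D→F2 6, E→F2 4, F→F2 2, G→F2 7, H→F2 1  ⇒ total 29.
Compare {F4}: total 31.
Compare {F3}: total 34.
No size-1 selection does better; minimum is 29.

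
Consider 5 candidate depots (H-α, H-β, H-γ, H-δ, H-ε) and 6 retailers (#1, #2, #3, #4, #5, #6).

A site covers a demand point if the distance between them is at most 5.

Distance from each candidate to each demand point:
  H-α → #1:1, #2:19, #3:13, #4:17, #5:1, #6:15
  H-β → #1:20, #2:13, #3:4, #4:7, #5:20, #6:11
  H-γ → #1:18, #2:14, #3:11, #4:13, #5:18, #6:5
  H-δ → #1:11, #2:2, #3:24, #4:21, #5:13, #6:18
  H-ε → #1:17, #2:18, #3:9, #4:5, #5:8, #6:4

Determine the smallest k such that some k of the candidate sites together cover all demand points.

4

Coverage sets (demand points within 5 of each site):
  H-α: {#1, #5}
  H-β: {#3}
  H-γ: {#6}
  H-δ: {#2}
  H-ε: {#4, #6}
No 3 sites suffice: every size-3 union leaves at least one demand point uncovered.
But {H-α, H-β, H-δ, H-ε} covers everything, so the minimum is 4.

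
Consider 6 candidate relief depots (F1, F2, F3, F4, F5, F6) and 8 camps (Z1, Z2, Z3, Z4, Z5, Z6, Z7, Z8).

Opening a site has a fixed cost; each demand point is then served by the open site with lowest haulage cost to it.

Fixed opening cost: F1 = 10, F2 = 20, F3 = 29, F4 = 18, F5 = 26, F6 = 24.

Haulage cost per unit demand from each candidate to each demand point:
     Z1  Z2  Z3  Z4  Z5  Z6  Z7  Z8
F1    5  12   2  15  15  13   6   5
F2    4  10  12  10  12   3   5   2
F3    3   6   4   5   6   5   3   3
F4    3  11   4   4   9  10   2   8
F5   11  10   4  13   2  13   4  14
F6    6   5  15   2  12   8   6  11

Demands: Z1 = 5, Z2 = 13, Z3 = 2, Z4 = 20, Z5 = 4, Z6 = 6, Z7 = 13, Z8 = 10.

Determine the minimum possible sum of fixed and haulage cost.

288

Open {F2, F4, F5, F6}: assign each demand point to its cheapest open site.
  Z1→F4 5×3=15, Z2→F6 13×5=65, Z3→F4 2×4=8, Z4→F6 20×2=40, Z5→F5 4×2=8, Z6→F2 6×3=18, Z7→F4 13×2=26, Z8→F2 10×2=20
  haulage cost 200, fixed 88 → total 288.
Compare {F2, F4, F6}: haulage cost 228 + fixed 62 = 290.
Compare {F1, F2, F4, F5, F6}: haulage cost 196 + fixed 98 = 294.
Compare {F1, F2, F4, F6}: haulage cost 224 + fixed 72 = 296.
All other subsets cost ≥ 290. Minimum total cost: 288.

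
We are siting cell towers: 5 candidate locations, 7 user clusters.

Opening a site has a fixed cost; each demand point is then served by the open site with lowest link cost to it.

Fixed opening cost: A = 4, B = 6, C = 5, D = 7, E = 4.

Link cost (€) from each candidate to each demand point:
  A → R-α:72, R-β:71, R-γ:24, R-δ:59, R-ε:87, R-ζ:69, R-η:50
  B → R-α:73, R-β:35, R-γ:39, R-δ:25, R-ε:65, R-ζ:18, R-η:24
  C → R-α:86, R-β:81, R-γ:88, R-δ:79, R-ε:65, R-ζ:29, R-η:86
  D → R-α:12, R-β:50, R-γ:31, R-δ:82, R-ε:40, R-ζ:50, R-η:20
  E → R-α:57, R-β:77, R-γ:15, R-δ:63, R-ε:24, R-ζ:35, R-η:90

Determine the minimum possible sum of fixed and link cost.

Open {B, D, E}: assign each demand point to its cheapest open site.
  R-α→D 12, R-β→B 35, R-γ→E 15, R-δ→B 25, R-ε→E 24, R-ζ→B 18, R-η→D 20
  link cost 149, fixed 17 → total 166.
Compare {A, B, D, E}: link cost 149 + fixed 21 = 170.
Compare {B, C, D, E}: link cost 149 + fixed 22 = 171.
Compare {A, B, C, D, E}: link cost 149 + fixed 26 = 175.
All other subsets cost ≥ 170. Minimum total cost: 166.

166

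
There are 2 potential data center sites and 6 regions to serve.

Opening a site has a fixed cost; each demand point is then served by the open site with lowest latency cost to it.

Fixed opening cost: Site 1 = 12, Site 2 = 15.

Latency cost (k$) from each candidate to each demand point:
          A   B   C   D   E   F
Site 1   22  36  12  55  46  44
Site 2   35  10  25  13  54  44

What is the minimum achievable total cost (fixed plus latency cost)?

174

Open {Site 1, Site 2}: assign each demand point to its cheapest open site.
  A→Site 1 22, B→Site 2 10, C→Site 1 12, D→Site 2 13, E→Site 1 46, F→Site 1 44
  latency cost 147, fixed 27 → total 174.
Compare {Site 2}: latency cost 181 + fixed 15 = 196.
Compare {Site 1}: latency cost 215 + fixed 12 = 227.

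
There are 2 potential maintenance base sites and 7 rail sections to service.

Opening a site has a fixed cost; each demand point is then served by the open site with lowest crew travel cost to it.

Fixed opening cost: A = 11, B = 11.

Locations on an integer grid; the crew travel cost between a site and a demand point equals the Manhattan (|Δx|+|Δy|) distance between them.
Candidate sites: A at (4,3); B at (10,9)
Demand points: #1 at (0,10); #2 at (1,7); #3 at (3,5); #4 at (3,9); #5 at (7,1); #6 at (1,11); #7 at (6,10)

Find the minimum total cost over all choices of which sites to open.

Open {A}: assign each demand point to its cheapest open site.
  #1→A 11, #2→A 7, #3→A 3, #4→A 7, #5→A 5, #6→A 11, #7→A 9
  crew travel cost 53, fixed 11 → total 64.
Compare {A, B}: crew travel cost 49 + fixed 22 = 71.
Compare {B}: crew travel cost 67 + fixed 11 = 78.

64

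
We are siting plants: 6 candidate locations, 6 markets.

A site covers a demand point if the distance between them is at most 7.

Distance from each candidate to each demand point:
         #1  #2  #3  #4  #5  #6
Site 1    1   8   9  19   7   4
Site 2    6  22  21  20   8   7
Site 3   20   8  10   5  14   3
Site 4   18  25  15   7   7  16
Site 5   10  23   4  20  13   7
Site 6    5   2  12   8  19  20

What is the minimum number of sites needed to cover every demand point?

3

Coverage sets (demand points within 7 of each site):
  Site 1: {#1, #5, #6}
  Site 2: {#1, #6}
  Site 3: {#4, #6}
  Site 4: {#4, #5}
  Site 5: {#3, #6}
  Site 6: {#1, #2}
No 2 sites suffice: every size-2 union leaves at least one demand point uncovered.
But {Site 4, Site 5, Site 6} covers everything, so the minimum is 3.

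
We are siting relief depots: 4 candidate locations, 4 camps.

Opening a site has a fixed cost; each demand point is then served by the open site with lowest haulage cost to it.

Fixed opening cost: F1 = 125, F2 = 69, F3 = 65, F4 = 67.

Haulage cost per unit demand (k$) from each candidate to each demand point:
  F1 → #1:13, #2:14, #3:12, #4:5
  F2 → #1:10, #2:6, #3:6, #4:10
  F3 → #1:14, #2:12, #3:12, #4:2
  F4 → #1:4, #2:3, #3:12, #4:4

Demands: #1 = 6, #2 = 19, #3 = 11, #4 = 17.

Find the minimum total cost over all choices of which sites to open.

Open {F4}: assign each demand point to its cheapest open site.
  #1→F4 6×4=24, #2→F4 19×3=57, #3→F4 11×12=132, #4→F4 17×4=68
  haulage cost 281, fixed 67 → total 348.
Compare {F2, F4}: haulage cost 215 + fixed 136 = 351.
Compare {F3, F4}: haulage cost 247 + fixed 132 = 379.
Compare {F2, F3, F4}: haulage cost 181 + fixed 201 = 382.
All other subsets cost ≥ 351. Minimum total cost: 348.

348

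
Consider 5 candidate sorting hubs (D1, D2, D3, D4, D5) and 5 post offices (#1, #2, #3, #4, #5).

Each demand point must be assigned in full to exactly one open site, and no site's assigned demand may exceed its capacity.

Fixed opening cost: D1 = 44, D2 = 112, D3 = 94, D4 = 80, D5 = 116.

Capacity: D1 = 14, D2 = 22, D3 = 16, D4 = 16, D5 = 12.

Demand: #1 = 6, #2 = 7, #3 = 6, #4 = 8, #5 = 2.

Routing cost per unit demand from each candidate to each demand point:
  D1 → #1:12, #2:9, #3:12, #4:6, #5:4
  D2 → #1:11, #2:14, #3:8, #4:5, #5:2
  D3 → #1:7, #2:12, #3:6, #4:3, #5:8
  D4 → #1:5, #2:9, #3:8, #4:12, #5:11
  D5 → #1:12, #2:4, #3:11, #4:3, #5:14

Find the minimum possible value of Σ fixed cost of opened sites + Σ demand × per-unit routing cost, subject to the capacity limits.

Open {D3, D4}; cheapest assignment that respects the capacities:
  D3 (cap 16, load 16): #3, #4, #5 — cost 6×6 + 8×3 + 2×8 = 76
  D4 (cap 16, load 13): #1, #2 — cost 6×5 + 7×9 = 93
  Shipping 169, fixed 174 → total 343.
  Any other capacity-feasible assignment to {D3, D4} ships for at least 169.
Compare {D1, D3}: its best feasible assignment gives total 349.
Compare {D1, D4}: its best feasible assignment gives total 359.
Every other set of open sites that can feasibly serve all demand totals ≥ 349 even under its best assignment. Minimum: 343.

343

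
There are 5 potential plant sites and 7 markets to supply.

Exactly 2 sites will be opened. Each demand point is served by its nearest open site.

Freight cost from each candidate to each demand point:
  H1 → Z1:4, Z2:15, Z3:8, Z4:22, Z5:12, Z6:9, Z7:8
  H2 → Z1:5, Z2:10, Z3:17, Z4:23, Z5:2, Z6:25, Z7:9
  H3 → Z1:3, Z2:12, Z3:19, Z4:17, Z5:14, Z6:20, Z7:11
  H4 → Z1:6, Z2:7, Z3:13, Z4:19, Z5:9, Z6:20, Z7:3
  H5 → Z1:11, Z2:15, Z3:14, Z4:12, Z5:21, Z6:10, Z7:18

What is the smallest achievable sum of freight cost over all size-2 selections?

Open {H1, H4}.
  Z1→H1 4, Z2→H4 7, Z3→H1 8, Z4→H4 19, Z5→H4 9, Z6→H1 9, Z7→H4 3  ⇒ total 59.
Compare {H4, H5}: total 60.
Compare {H2, H5}: total 62.
No size-2 selection does better; minimum is 59.

59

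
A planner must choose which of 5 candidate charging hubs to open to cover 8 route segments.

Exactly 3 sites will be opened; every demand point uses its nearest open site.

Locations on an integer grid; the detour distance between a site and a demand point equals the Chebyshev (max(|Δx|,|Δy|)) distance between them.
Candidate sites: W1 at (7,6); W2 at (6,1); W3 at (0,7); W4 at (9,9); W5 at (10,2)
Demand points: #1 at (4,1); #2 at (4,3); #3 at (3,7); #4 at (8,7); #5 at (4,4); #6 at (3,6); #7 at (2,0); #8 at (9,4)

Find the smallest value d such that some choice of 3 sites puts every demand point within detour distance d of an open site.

4

Open {W1, W2, W3}.
  Farthest demand point is #7 at detour distance 4 (to W2); all others are ≤ 4.
With {W1, W2, W4} the worst case is 4.
With {W1, W2, W5} the worst case is 4.
No size-3 selection achieves below 4.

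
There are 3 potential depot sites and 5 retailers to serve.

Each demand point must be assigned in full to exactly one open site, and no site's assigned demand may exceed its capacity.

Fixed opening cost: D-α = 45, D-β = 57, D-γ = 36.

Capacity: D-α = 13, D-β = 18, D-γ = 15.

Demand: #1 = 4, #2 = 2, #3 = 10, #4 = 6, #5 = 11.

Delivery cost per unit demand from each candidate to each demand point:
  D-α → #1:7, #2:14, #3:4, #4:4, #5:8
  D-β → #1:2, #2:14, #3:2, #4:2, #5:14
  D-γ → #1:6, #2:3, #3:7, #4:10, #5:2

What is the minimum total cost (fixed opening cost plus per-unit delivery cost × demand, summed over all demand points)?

199

Open {D-β, D-γ}; cheapest assignment that respects the capacities:
  D-β (cap 18, load 18): #2, #3, #4 — cost 2×14 + 10×2 + 6×2 = 60
  D-γ (cap 15, load 15): #1, #5 — cost 4×6 + 11×2 = 46
  Shipping 106, fixed 93 → total 199.
  Any other capacity-feasible assignment to {D-β, D-γ} ships for at least 106.
Compare {D-α, D-β, D-γ}: its best feasible assignment gives total 218.
Every other set of open sites that can feasibly serve all demand totals ≥ 218 even under its best assignment. Minimum: 199.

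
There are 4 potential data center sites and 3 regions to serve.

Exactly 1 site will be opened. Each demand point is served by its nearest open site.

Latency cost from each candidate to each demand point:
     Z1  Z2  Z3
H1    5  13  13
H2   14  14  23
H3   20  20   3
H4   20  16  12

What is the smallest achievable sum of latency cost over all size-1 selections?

31

Open {H1}.
  Z1→H1 5, Z2→H1 13, Z3→H1 13  ⇒ total 31.
Compare {H3}: total 43.
Compare {H4}: total 48.
No size-1 selection does better; minimum is 31.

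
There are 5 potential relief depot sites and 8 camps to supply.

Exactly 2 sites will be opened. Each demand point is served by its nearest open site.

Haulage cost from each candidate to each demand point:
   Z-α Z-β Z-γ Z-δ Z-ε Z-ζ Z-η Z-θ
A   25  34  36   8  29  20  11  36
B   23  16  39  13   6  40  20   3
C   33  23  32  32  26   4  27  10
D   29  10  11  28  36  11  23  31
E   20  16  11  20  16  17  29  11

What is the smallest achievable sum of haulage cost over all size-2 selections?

97

Open {B, D}.
  Z-α→B 23, Z-β→D 10, Z-γ→D 11, Z-δ→B 13, Z-ε→B 6, Z-ζ→D 11, Z-η→B 20, Z-θ→B 3  ⇒ total 97.
Compare {B, E}: total 106.
Compare {A, E}: total 110.
No size-2 selection does better; minimum is 97.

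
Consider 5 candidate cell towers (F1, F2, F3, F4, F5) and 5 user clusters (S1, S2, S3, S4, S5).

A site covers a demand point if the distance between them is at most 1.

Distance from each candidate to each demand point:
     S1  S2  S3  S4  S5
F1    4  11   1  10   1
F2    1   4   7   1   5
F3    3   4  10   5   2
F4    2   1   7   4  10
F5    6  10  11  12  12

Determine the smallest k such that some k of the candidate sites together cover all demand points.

3

Coverage sets (demand points within 1 of each site):
  F1: {S3, S5}
  F2: {S1, S4}
  F3: {}
  F4: {S2}
  F5: {}
No 2 sites suffice: every size-2 union leaves at least one demand point uncovered.
But {F1, F2, F4} covers everything, so the minimum is 3.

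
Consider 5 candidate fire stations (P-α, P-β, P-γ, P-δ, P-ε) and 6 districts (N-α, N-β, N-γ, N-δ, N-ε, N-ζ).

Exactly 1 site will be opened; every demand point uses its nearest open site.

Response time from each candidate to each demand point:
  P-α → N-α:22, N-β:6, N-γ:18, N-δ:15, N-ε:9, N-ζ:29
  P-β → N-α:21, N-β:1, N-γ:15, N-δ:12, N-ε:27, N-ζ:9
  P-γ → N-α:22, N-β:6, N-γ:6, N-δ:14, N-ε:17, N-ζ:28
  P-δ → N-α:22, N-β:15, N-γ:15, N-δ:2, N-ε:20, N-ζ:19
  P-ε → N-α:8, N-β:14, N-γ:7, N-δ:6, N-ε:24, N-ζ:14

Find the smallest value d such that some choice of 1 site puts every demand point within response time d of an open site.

22

Open {P-δ}.
  Farthest demand point is N-α at response time 22 (to P-δ); all others are ≤ 22.
With {P-ε} the worst case is 24.
With {P-β} the worst case is 27.
No size-1 selection achieves below 22.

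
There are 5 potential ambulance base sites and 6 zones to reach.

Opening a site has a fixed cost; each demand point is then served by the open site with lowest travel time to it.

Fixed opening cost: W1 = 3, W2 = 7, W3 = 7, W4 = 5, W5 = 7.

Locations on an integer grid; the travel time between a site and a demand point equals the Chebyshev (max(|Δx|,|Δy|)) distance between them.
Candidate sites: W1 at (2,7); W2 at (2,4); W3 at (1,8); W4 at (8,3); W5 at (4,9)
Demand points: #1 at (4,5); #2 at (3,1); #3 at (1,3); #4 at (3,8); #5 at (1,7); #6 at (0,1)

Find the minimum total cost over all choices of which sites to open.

21

Open {W1, W2}: assign each demand point to its cheapest open site.
  #1→W1 2, #2→W2 3, #3→W2 1, #4→W1 1, #5→W1 1, #6→W2 3
  travel time 11, fixed 10 → total 21.
Compare {W1}: travel time 20 + fixed 3 = 23.
Compare {W2}: travel time 16 + fixed 7 = 23.
Compare {W2, W3}: travel time 12 + fixed 14 = 26.
All other subsets cost ≥ 23. Minimum total cost: 21.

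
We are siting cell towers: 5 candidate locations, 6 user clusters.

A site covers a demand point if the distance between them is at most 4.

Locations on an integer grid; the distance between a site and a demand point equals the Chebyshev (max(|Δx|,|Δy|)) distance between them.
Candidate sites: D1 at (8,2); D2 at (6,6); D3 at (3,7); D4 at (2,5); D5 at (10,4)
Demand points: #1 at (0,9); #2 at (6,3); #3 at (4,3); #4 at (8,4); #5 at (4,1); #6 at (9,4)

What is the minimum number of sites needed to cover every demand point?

2

Coverage sets (demand points within 4 of each site):
  D1: {#2, #3, #4, #5, #6}
  D2: {#2, #3, #4, #6}
  D3: {#1, #2, #3}
  D4: {#1, #2, #3, #5}
  D5: {#2, #4, #6}
No single site covers all 6 demand points.
But {D1, D3} covers everything, so the minimum is 2.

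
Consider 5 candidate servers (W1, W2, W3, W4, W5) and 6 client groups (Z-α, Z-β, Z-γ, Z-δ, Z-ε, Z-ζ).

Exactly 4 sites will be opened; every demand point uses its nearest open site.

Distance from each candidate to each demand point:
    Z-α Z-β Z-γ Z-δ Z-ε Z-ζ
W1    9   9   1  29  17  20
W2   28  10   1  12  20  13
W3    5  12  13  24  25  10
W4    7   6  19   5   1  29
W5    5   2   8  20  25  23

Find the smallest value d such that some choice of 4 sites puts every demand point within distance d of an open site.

10

Open {W1, W2, W3, W4}.
  Farthest demand point is Z-ζ at distance 10 (to W3); all others are ≤ 10.
With {W1, W3, W4, W5} the worst case is 10.
With {W2, W3, W4, W5} the worst case is 10.
No size-4 selection achieves below 10.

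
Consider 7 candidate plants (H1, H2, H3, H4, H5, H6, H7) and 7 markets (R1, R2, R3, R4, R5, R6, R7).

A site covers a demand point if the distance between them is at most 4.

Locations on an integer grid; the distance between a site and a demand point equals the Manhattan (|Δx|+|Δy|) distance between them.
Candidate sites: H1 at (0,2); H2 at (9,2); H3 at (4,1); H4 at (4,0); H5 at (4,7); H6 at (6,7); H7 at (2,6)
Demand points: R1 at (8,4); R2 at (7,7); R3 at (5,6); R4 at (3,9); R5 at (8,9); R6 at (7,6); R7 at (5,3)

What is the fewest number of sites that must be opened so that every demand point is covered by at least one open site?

Coverage sets (demand points within 4 of each site):
  H1: {}
  H2: {R1}
  H3: {R7}
  H4: {R7}
  H5: {R2, R3, R4, R6}
  H6: {R2, R3, R5, R6}
  H7: {R3, R4}
No 3 sites suffice: every size-3 union leaves at least one demand point uncovered.
But {H2, H3, H5, H6} covers everything, so the minimum is 4.

4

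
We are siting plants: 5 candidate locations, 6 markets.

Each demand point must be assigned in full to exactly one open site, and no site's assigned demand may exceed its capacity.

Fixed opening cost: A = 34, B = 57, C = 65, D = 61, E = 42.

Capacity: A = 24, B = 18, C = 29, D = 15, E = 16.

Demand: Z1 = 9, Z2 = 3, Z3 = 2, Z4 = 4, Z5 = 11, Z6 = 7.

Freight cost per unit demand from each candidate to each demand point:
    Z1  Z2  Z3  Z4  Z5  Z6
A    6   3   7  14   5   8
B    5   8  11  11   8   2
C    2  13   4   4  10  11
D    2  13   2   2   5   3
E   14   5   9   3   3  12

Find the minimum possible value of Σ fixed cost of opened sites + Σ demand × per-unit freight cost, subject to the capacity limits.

Open {A, D}; cheapest assignment that respects the capacities:
  A (cap 24, load 21): Z2, Z5, Z6 — cost 3×3 + 11×5 + 7×8 = 120
  D (cap 15, load 15): Z1, Z3, Z4 — cost 9×2 + 2×2 + 4×2 = 30
  Shipping 150, fixed 95 → total 245.
  Any other capacity-feasible assignment to {A, D} ships for at least 150.
Compare {B, D, E}: its best feasible assignment gives total 252.
Compare {A, E}: its best feasible assignment gives total 254.
Every other set of open sites that can feasibly serve all demand totals ≥ 252 even under its best assignment. Minimum: 245.

245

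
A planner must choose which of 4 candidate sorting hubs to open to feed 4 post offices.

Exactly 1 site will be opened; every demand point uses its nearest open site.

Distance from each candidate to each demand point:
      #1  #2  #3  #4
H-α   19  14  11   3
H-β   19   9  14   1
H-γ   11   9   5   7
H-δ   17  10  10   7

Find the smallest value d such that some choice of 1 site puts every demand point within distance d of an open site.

Open {H-γ}.
  Farthest demand point is #1 at distance 11 (to H-γ); all others are ≤ 11.
With {H-δ} the worst case is 17.
With {H-α} the worst case is 19.
No size-1 selection achieves below 11.

11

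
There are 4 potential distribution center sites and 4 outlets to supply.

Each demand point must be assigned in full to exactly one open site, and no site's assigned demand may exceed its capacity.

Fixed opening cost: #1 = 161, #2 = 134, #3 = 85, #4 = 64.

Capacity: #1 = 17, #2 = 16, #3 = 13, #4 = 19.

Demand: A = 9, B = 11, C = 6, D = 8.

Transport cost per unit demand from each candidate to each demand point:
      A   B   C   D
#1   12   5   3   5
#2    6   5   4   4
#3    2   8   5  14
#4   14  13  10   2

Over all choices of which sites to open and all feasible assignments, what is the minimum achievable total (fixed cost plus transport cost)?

Open {#1, #3, #4}; cheapest assignment that respects the capacities:
  #1 (cap 17, load 17): B, C — cost 11×5 + 6×3 = 73
  #3 (cap 13, load 9): A — cost 9×2 = 18
  #4 (cap 19, load 8): D — cost 8×2 = 16
  Shipping 107, fixed 310 → total 417.
  Any other capacity-feasible assignment to {#1, #3, #4} ships for at least 107.
Compare {#2, #3, #4}: its best feasible assignment gives total 432.
Compare {#2, #4}: its best feasible assignment gives total 435.
Every other set of open sites that can feasibly serve all demand totals ≥ 432 even under its best assignment. Minimum: 417.

417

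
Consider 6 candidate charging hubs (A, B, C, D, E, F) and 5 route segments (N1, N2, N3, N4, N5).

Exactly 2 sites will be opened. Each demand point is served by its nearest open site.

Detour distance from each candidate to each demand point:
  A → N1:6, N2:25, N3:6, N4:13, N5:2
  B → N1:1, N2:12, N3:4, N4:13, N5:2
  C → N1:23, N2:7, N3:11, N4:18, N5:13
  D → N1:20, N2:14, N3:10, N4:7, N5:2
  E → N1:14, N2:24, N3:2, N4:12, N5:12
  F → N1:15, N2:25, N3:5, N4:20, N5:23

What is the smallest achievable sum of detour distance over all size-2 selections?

Open {B, D}.
  N1→B 1, N2→B 12, N3→B 4, N4→D 7, N5→B 2  ⇒ total 26.
Compare {B, C}: total 27.
Compare {B, E}: total 29.
No size-2 selection does better; minimum is 26.

26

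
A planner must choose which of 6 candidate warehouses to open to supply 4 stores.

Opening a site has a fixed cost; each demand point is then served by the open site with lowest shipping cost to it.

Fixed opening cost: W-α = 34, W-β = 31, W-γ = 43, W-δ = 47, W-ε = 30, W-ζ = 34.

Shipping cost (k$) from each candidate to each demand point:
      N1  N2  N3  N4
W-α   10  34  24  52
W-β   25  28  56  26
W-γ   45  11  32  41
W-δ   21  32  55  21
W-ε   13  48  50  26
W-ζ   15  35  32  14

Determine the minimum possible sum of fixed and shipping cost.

Open {W-ζ}: assign each demand point to its cheapest open site.
  N1→W-ζ 15, N2→W-ζ 35, N3→W-ζ 32, N4→W-ζ 14
  shipping cost 96, fixed 34 → total 130.
Compare {W-γ, W-ζ}: shipping cost 72 + fixed 77 = 149.
Compare {W-α, W-ζ}: shipping cost 82 + fixed 68 = 150.
Compare {W-α, W-β}: shipping cost 88 + fixed 65 = 153.
All other subsets cost ≥ 149. Minimum total cost: 130.

130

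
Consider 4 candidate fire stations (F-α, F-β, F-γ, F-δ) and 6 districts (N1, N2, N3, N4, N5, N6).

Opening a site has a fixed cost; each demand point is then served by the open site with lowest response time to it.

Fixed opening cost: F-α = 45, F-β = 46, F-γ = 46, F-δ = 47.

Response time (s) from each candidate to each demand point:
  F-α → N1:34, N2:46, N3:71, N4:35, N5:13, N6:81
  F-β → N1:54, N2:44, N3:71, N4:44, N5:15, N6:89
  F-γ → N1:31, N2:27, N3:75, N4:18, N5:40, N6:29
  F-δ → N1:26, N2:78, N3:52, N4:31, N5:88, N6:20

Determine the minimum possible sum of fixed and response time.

266

Open {F-γ}: assign each demand point to its cheapest open site.
  N1→F-γ 31, N2→F-γ 27, N3→F-γ 75, N4→F-γ 18, N5→F-γ 40, N6→F-γ 29
  response time 220, fixed 46 → total 266.
Compare {F-γ, F-δ}: response time 183 + fixed 93 = 276.
Compare {F-α, F-γ}: response time 189 + fixed 91 = 280.
Compare {F-α, F-δ}: response time 188 + fixed 92 = 280.
All other subsets cost ≥ 276. Minimum total cost: 266.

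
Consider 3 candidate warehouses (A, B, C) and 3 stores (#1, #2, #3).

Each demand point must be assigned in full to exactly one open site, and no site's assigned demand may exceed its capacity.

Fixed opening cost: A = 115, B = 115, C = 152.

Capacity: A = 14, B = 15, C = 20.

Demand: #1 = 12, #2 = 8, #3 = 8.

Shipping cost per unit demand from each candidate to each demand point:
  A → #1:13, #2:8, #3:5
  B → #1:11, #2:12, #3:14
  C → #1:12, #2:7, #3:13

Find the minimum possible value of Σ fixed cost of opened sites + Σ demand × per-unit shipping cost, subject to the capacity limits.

507

Open {A, C}; cheapest assignment that respects the capacities:
  A (cap 14, load 8): #3 — cost 8×5 = 40
  C (cap 20, load 20): #1, #2 — cost 12×12 + 8×7 = 200
  Shipping 240, fixed 267 → total 507.
  Any other capacity-feasible assignment to {A, C} ships for at least 240.
Compare {B, C}: its best feasible assignment gives total 559.
Compare {A, B, C}: its best feasible assignment gives total 610.
Every other set of open sites that can feasibly serve all demand totals ≥ 559 even under its best assignment. Minimum: 507.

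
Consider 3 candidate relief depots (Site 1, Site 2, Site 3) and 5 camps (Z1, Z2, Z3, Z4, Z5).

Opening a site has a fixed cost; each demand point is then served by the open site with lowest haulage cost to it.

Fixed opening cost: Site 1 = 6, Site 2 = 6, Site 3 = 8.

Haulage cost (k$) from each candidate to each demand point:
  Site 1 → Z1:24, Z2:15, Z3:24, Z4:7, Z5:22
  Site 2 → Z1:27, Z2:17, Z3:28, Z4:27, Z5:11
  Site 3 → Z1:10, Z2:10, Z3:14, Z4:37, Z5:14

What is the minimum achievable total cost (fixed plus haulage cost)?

69

Open {Site 1, Site 3}: assign each demand point to its cheapest open site.
  Z1→Site 3 10, Z2→Site 3 10, Z3→Site 3 14, Z4→Site 1 7, Z5→Site 3 14
  haulage cost 55, fixed 14 → total 69.
Compare {Site 1, Site 2, Site 3}: haulage cost 52 + fixed 20 = 72.
Compare {Site 2, Site 3}: haulage cost 72 + fixed 14 = 86.
Compare {Site 3}: haulage cost 85 + fixed 8 = 93.
All other subsets cost ≥ 72. Minimum total cost: 69.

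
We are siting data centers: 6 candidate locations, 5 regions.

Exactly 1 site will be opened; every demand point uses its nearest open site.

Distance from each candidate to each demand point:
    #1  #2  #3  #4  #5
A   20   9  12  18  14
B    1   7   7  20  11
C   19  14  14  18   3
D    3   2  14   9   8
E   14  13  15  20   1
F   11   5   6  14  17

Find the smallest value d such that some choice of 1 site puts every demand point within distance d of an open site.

14

Open {D}.
  Farthest demand point is #3 at distance 14 (to D); all others are ≤ 14.
With {F} the worst case is 17.
With {C} the worst case is 19.
No size-1 selection achieves below 14.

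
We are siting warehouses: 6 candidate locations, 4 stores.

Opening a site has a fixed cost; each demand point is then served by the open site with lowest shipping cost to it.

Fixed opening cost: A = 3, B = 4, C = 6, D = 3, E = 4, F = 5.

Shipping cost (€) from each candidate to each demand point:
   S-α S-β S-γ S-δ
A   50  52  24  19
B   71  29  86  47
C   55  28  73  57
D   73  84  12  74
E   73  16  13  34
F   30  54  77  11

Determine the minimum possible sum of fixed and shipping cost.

Open {E, F}: assign each demand point to its cheapest open site.
  S-α→F 30, S-β→E 16, S-γ→E 13, S-δ→F 11
  shipping cost 70, fixed 9 → total 79.
Compare {D, E, F}: shipping cost 69 + fixed 12 = 81.
Compare {A, E, F}: shipping cost 70 + fixed 12 = 82.
Compare {B, E, F}: shipping cost 70 + fixed 13 = 83.
All other subsets cost ≥ 81. Minimum total cost: 79.

79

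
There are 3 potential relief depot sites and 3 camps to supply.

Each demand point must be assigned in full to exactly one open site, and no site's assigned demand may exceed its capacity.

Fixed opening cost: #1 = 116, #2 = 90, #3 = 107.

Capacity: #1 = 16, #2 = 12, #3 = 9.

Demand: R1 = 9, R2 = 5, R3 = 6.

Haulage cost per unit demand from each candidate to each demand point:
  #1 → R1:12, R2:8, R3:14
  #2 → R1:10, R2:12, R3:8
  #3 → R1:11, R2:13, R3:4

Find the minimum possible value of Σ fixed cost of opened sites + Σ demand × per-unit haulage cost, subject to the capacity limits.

395

Open {#1, #3}; cheapest assignment that respects the capacities:
  #1 (cap 16, load 14): R1, R2 — cost 9×12 + 5×8 = 148
  #3 (cap 9, load 6): R3 — cost 6×4 = 24
  Shipping 172, fixed 223 → total 395.
  Any other capacity-feasible assignment to {#1, #3} ships for at least 172.
Compare {#1, #2}: its best feasible assignment gives total 402.
Compare {#2, #3}: its best feasible assignment gives total 404.
Every other set of open sites that can feasibly serve all demand totals ≥ 402 even under its best assignment. Minimum: 395.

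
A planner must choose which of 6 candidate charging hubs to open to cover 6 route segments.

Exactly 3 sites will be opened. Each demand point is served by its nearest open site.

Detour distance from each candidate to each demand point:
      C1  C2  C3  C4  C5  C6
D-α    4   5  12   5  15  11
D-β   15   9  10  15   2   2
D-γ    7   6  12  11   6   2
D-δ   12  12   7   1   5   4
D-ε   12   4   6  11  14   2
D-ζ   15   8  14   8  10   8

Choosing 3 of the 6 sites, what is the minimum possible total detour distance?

21

Open {D-α, D-β, D-δ}.
  C1→D-α 4, C2→D-α 5, C3→D-δ 7, C4→D-δ 1, C5→D-β 2, C6→D-β 2  ⇒ total 21.
Compare {D-α, D-δ, D-ε}: total 22.
Compare {D-α, D-β, D-ε}: total 23.
No size-3 selection does better; minimum is 21.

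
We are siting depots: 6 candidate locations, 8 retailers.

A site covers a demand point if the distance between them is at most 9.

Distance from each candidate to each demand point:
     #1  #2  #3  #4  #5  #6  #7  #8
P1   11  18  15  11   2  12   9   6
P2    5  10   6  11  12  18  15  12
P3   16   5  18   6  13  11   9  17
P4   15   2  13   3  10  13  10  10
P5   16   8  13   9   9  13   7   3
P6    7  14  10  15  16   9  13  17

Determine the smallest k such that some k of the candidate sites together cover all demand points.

3

Coverage sets (demand points within 9 of each site):
  P1: {#5, #7, #8}
  P2: {#1, #3}
  P3: {#2, #4, #7}
  P4: {#2, #4}
  P5: {#2, #4, #5, #7, #8}
  P6: {#1, #6}
No 2 sites suffice: every size-2 union leaves at least one demand point uncovered.
But {P2, P5, P6} covers everything, so the minimum is 3.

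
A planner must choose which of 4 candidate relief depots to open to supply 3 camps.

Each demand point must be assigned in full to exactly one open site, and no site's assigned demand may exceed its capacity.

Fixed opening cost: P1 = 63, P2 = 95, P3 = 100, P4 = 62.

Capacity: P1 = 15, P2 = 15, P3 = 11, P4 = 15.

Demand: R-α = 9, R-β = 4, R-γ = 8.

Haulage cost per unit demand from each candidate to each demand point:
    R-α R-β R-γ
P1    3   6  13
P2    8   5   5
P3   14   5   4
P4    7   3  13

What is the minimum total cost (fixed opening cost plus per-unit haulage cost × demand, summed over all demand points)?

Open {P1, P2}; cheapest assignment that respects the capacities:
  P1 (cap 15, load 9): R-α — cost 9×3 = 27
  P2 (cap 15, load 12): R-β, R-γ — cost 4×5 + 8×5 = 60
  Shipping 87, fixed 158 → total 245.
  Any other capacity-feasible assignment to {P1, P2} ships for at least 87.
Compare {P1, P3}: its best feasible assignment gives total 246.
Compare {P1, P4}: its best feasible assignment gives total 268.
Every other set of open sites that can feasibly serve all demand totals ≥ 246 even under its best assignment. Minimum: 245.

245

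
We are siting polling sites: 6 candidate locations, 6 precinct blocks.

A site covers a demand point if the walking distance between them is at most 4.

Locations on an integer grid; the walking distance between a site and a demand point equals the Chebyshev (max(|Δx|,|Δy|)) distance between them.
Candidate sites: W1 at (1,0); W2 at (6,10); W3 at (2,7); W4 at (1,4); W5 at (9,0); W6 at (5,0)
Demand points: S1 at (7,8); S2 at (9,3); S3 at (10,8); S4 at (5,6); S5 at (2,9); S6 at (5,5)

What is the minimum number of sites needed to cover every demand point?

Coverage sets (demand points within 4 of each site):
  W1: {}
  W2: {S1, S3, S4, S5}
  W3: {S4, S5, S6}
  W4: {S4, S6}
  W5: {S2}
  W6: {S2}
No 2 sites suffice: every size-2 union leaves at least one demand point uncovered.
But {W2, W3, W5} covers everything, so the minimum is 3.

3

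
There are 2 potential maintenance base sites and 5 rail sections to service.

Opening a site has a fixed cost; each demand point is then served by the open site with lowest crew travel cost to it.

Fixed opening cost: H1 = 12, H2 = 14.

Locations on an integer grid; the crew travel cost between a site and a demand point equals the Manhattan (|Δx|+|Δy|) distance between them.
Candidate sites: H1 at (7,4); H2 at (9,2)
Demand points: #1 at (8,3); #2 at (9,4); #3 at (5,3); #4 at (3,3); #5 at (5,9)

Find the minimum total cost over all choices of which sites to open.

Open {H1}: assign each demand point to its cheapest open site.
  #1→H1 2, #2→H1 2, #3→H1 3, #4→H1 5, #5→H1 7
  crew travel cost 19, fixed 12 → total 31.
Compare {H2}: crew travel cost 27 + fixed 14 = 41.
Compare {H1, H2}: crew travel cost 19 + fixed 26 = 45.

31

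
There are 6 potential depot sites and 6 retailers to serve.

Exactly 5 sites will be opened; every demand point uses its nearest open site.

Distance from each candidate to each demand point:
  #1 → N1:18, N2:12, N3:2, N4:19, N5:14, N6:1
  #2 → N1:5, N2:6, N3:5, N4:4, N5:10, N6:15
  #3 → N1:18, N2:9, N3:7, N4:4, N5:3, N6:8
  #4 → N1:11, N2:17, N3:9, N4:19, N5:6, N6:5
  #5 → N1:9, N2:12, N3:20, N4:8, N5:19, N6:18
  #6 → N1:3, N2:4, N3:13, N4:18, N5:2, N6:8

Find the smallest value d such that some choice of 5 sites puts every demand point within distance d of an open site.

4

Open {#1, #2, #3, #4, #6}.
  Farthest demand point is N2 at distance 4 (to #6); all others are ≤ 4.
With {#1, #2, #3, #5, #6} the worst case is 4.
With {#1, #2, #4, #5, #6} the worst case is 4.
No size-5 selection achieves below 4.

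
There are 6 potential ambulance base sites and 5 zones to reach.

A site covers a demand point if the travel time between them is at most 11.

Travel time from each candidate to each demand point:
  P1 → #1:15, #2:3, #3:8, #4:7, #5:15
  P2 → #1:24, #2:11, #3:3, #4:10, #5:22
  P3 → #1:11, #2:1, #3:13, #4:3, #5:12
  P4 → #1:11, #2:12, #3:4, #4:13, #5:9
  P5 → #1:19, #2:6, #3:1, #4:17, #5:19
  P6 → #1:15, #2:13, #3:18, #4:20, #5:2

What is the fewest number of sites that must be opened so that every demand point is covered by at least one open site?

2

Coverage sets (demand points within 11 of each site):
  P1: {#2, #3, #4}
  P2: {#2, #3, #4}
  P3: {#1, #2, #4}
  P4: {#1, #3, #5}
  P5: {#2, #3}
  P6: {#5}
No single site covers all 5 demand points.
But {P1, P4} covers everything, so the minimum is 2.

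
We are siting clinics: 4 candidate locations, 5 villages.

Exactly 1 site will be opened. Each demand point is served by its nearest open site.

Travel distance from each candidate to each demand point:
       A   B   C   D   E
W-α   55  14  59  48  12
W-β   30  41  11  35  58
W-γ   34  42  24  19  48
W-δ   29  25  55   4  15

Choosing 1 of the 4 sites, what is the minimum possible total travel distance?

Open {W-δ}.
  A→W-δ 29, B→W-δ 25, C→W-δ 55, D→W-δ 4, E→W-δ 15  ⇒ total 128.
Compare {W-γ}: total 167.
Compare {W-β}: total 175.
No size-1 selection does better; minimum is 128.

128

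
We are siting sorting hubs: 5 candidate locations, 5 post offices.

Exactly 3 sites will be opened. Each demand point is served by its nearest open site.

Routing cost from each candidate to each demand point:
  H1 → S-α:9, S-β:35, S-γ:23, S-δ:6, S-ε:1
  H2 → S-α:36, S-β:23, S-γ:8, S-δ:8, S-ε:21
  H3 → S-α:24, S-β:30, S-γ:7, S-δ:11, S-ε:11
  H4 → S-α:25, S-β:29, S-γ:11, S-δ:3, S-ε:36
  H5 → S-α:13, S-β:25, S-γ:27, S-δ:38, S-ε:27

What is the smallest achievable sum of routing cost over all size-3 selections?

Open {H1, H2, H4}.
  S-α→H1 9, S-β→H2 23, S-γ→H2 8, S-δ→H4 3, S-ε→H1 1  ⇒ total 44.
Compare {H1, H2, H3}: total 46.
Compare {H1, H2, H5}: total 47.
No size-3 selection does better; minimum is 44.

44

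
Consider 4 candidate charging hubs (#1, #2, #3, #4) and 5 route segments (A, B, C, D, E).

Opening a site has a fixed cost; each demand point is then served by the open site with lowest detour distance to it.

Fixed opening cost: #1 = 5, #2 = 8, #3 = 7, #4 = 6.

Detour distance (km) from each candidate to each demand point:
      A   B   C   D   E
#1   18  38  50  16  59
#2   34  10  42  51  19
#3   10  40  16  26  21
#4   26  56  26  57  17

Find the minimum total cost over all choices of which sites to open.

91

Open {#1, #2, #3}: assign each demand point to its cheapest open site.
  A→#3 10, B→#2 10, C→#3 16, D→#1 16, E→#2 19
  detour distance 71, fixed 20 → total 91.
Compare {#1, #2, #3, #4}: detour distance 69 + fixed 26 = 95.
Compare {#2, #3}: detour distance 81 + fixed 15 = 96.
Compare {#2, #3, #4}: detour distance 79 + fixed 21 = 100.
All other subsets cost ≥ 95. Minimum total cost: 91.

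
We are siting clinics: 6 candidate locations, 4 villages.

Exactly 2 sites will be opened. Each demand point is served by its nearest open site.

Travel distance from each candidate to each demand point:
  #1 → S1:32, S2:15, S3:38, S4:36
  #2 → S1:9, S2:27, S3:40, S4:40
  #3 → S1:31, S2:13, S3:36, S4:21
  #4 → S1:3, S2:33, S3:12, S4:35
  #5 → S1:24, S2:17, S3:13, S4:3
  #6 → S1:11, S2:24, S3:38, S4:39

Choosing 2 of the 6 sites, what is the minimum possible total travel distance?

35

Open {#4, #5}.
  S1→#4 3, S2→#5 17, S3→#4 12, S4→#5 3  ⇒ total 35.
Compare {#2, #5}: total 42.
Compare {#5, #6}: total 44.
No size-2 selection does better; minimum is 35.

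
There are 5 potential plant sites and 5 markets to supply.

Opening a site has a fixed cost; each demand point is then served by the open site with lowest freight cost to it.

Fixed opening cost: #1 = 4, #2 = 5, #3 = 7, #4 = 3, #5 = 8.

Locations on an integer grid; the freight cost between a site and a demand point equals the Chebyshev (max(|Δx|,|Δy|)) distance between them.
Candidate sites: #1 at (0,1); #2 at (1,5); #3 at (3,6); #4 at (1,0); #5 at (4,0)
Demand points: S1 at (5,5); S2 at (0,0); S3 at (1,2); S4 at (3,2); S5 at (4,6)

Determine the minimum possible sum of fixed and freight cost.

18

Open {#3, #4}: assign each demand point to its cheapest open site.
  S1→#3 2, S2→#4 1, S3→#4 2, S4→#4 2, S5→#3 1
  freight cost 8, fixed 10 → total 18.
Compare {#1}: freight cost 15 + fixed 4 = 19.
Compare {#4}: freight cost 16 + fixed 3 = 19.
Compare {#1, #3}: freight cost 8 + fixed 11 = 19.
All other subsets cost ≥ 19. Minimum total cost: 18.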